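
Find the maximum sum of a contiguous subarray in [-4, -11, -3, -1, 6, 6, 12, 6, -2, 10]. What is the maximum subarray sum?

Using Kadane's algorithm on [-4, -11, -3, -1, 6, 6, 12, 6, -2, 10]:

Scanning through the array:
Position 1 (value -11): max_ending_here = -11, max_so_far = -4
Position 2 (value -3): max_ending_here = -3, max_so_far = -3
Position 3 (value -1): max_ending_here = -1, max_so_far = -1
Position 4 (value 6): max_ending_here = 6, max_so_far = 6
Position 5 (value 6): max_ending_here = 12, max_so_far = 12
Position 6 (value 12): max_ending_here = 24, max_so_far = 24
Position 7 (value 6): max_ending_here = 30, max_so_far = 30
Position 8 (value -2): max_ending_here = 28, max_so_far = 30
Position 9 (value 10): max_ending_here = 38, max_so_far = 38

Maximum subarray: [6, 6, 12, 6, -2, 10]
Maximum sum: 38

The maximum subarray is [6, 6, 12, 6, -2, 10] with sum 38. This subarray runs from index 4 to index 9.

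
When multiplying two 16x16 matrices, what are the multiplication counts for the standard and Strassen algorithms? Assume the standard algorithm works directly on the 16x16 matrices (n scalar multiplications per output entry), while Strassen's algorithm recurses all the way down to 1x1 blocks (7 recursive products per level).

Matrix multiplication for 16x16 matrices:

Standard algorithm: 16^3 = 4096 multiplications
Strassen's algorithm: 7^(log2(16)) = 7^4 = 2401 multiplications
Savings: 4096 - 2401 = 1695 multiplications

Standard: 4096 multiplications (16^3). Strassen: 2401 multiplications (7^4). Strassen reduces 8 recursive multiplications to 7 at each level.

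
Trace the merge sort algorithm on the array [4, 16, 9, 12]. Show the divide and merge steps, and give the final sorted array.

Merge sort trace:

Split: [4, 16, 9, 12] -> [4, 16] and [9, 12]
  Split: [4, 16] -> [4] and [16]
  Merge: [4] + [16] -> [4, 16]
  Split: [9, 12] -> [9] and [12]
  Merge: [9] + [12] -> [9, 12]
Merge: [4, 16] + [9, 12] -> [4, 9, 12, 16]

Final sorted array: [4, 9, 12, 16]

The merge sort proceeds by recursively splitting the array and merging sorted halves.
After all merges, the sorted array is [4, 9, 12, 16].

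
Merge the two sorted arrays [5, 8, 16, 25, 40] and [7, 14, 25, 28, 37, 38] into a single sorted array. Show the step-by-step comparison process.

Merging process:

Compare 5 vs 7: take 5 from left. Merged: [5]
Compare 8 vs 7: take 7 from right. Merged: [5, 7]
Compare 8 vs 14: take 8 from left. Merged: [5, 7, 8]
Compare 16 vs 14: take 14 from right. Merged: [5, 7, 8, 14]
Compare 16 vs 25: take 16 from left. Merged: [5, 7, 8, 14, 16]
Compare 25 vs 25: take 25 from left. Merged: [5, 7, 8, 14, 16, 25]
Compare 40 vs 25: take 25 from right. Merged: [5, 7, 8, 14, 16, 25, 25]
Compare 40 vs 28: take 28 from right. Merged: [5, 7, 8, 14, 16, 25, 25, 28]
Compare 40 vs 37: take 37 from right. Merged: [5, 7, 8, 14, 16, 25, 25, 28, 37]
Compare 40 vs 38: take 38 from right. Merged: [5, 7, 8, 14, 16, 25, 25, 28, 37, 38]
Append remaining from left: [40]. Merged: [5, 7, 8, 14, 16, 25, 25, 28, 37, 38, 40]

Final merged array: [5, 7, 8, 14, 16, 25, 25, 28, 37, 38, 40]
Total comparisons: 10

The merged array is [5, 7, 8, 14, 16, 25, 25, 28, 37, 38, 40], requiring 10 comparisons. The merge step runs in O(n) time where n is the total number of elements.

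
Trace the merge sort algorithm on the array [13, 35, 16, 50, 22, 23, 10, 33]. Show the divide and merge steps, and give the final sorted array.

Merge sort trace:

Split: [13, 35, 16, 50, 22, 23, 10, 33] -> [13, 35, 16, 50] and [22, 23, 10, 33]
  Split: [13, 35, 16, 50] -> [13, 35] and [16, 50]
    Split: [13, 35] -> [13] and [35]
    Merge: [13] + [35] -> [13, 35]
    Split: [16, 50] -> [16] and [50]
    Merge: [16] + [50] -> [16, 50]
  Merge: [13, 35] + [16, 50] -> [13, 16, 35, 50]
  Split: [22, 23, 10, 33] -> [22, 23] and [10, 33]
    Split: [22, 23] -> [22] and [23]
    Merge: [22] + [23] -> [22, 23]
    Split: [10, 33] -> [10] and [33]
    Merge: [10] + [33] -> [10, 33]
  Merge: [22, 23] + [10, 33] -> [10, 22, 23, 33]
Merge: [13, 16, 35, 50] + [10, 22, 23, 33] -> [10, 13, 16, 22, 23, 33, 35, 50]

Final sorted array: [10, 13, 16, 22, 23, 33, 35, 50]

The merge sort proceeds by recursively splitting the array and merging sorted halves.
After all merges, the sorted array is [10, 13, 16, 22, 23, 33, 35, 50].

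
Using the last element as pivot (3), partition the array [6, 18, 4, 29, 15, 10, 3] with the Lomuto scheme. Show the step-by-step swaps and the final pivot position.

Lomuto partition with pivot = 3:

Initial array: [6, 18, 4, 29, 15, 10, 3]

arr[0]=6 > 3: no swap
arr[1]=18 > 3: no swap
arr[2]=4 > 3: no swap
arr[3]=29 > 3: no swap
arr[4]=15 > 3: no swap
arr[5]=10 > 3: no swap

Place pivot at position 0: [3, 18, 4, 29, 15, 10, 6]
Pivot position: 0

After partitioning with pivot 3, the array becomes [3, 18, 4, 29, 15, 10, 6]. The pivot is placed at index 0. All elements to the left of the pivot are <= 3, and all elements to the right are > 3.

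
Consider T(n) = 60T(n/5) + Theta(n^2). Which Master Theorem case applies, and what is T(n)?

Master Theorem for T(n) = 60T(n/5) + O(n^2):

a = 60, b = 5, c = 2
log_b(a) = log_5(60) = 2.5440

Case 1: c = 2 < log_5(60) = 2.5440
T(n) = O(n^(log_5 60))

For T(n) = 60T(n/5) + O(n^2): log_5(60) = 2.5440. This is Case 1 of the Master Theorem (c < log_b(a), work dominated by leaves), giving O(n^(log_5 60)).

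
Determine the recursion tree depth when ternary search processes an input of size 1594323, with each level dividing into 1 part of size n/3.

For divide and conquer with division factor 3:

Problem sizes at each level:
Level 0: 1594323
Level 1: 531441
Level 2: 177147
Level 3: 59049
Level 4: 19683
Level 5: 6561
Level 6: 2187
Level 7: 729
Level 8: 243
Level 9: 81
Level 10: 27
Level 11: 9
Level 12: 3
Level 13: 1

The root is level 0 and the size-1 base case is level 13 (the tree spans levels 0 through 13, i.e. 14 levels counting the root), so the depth is the number of divisions: log_3(1594323) = 13

The recursion tree depth is log_3(1594323) = 13. At each level, the problem size is divided by 3, so it takes 13 divisions to reduce to a base case of size 1. The algorithm makes 1 recursive call at each level.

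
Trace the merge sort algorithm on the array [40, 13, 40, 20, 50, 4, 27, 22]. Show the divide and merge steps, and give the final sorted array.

Merge sort trace:

Split: [40, 13, 40, 20, 50, 4, 27, 22] -> [40, 13, 40, 20] and [50, 4, 27, 22]
  Split: [40, 13, 40, 20] -> [40, 13] and [40, 20]
    Split: [40, 13] -> [40] and [13]
    Merge: [40] + [13] -> [13, 40]
    Split: [40, 20] -> [40] and [20]
    Merge: [40] + [20] -> [20, 40]
  Merge: [13, 40] + [20, 40] -> [13, 20, 40, 40]
  Split: [50, 4, 27, 22] -> [50, 4] and [27, 22]
    Split: [50, 4] -> [50] and [4]
    Merge: [50] + [4] -> [4, 50]
    Split: [27, 22] -> [27] and [22]
    Merge: [27] + [22] -> [22, 27]
  Merge: [4, 50] + [22, 27] -> [4, 22, 27, 50]
Merge: [13, 20, 40, 40] + [4, 22, 27, 50] -> [4, 13, 20, 22, 27, 40, 40, 50]

Final sorted array: [4, 13, 20, 22, 27, 40, 40, 50]

The merge sort proceeds by recursively splitting the array and merging sorted halves.
After all merges, the sorted array is [4, 13, 20, 22, 27, 40, 40, 50].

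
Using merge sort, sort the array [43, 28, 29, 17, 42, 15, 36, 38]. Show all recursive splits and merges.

Merge sort trace:

Split: [43, 28, 29, 17, 42, 15, 36, 38] -> [43, 28, 29, 17] and [42, 15, 36, 38]
  Split: [43, 28, 29, 17] -> [43, 28] and [29, 17]
    Split: [43, 28] -> [43] and [28]
    Merge: [43] + [28] -> [28, 43]
    Split: [29, 17] -> [29] and [17]
    Merge: [29] + [17] -> [17, 29]
  Merge: [28, 43] + [17, 29] -> [17, 28, 29, 43]
  Split: [42, 15, 36, 38] -> [42, 15] and [36, 38]
    Split: [42, 15] -> [42] and [15]
    Merge: [42] + [15] -> [15, 42]
    Split: [36, 38] -> [36] and [38]
    Merge: [36] + [38] -> [36, 38]
  Merge: [15, 42] + [36, 38] -> [15, 36, 38, 42]
Merge: [17, 28, 29, 43] + [15, 36, 38, 42] -> [15, 17, 28, 29, 36, 38, 42, 43]

Final sorted array: [15, 17, 28, 29, 36, 38, 42, 43]

The merge sort proceeds by recursively splitting the array and merging sorted halves.
After all merges, the sorted array is [15, 17, 28, 29, 36, 38, 42, 43].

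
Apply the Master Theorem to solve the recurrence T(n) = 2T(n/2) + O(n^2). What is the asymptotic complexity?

Master Theorem for T(n) = 2T(n/2) + O(n^2):

a = 2, b = 2, c = 2
log_b(a) = log_2(2) = 1.0000

Case 3: c = 2 > log_2(2) = 1.0000
T(n) = O(n^2) = O(n^2)

For T(n) = 2T(n/2) + O(n^2): log_2(2) = 1.0000. This is Case 3 of the Master Theorem (c > log_b(a), work dominated by root), giving O(n^2).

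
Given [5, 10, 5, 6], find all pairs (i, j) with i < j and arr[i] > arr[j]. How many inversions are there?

Finding inversions in [5, 10, 5, 6]:

(1, 2): arr[1]=10 > arr[2]=5
(1, 3): arr[1]=10 > arr[3]=6

Total inversions: 2

The array has 2 inversion(s): (1,2), (1,3). Each pair (i,j) satisfies i < j and arr[i] > arr[j].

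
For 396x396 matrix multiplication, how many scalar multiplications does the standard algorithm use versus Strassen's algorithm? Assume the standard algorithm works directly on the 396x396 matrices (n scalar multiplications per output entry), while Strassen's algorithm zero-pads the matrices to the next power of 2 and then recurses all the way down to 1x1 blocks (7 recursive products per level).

Matrix multiplication for 396x396 matrices:

Strassen's algorithm requires power-of-2 dimensions. Pad 396x396 to 512x512 (next power of 2).

Standard algorithm: 396^3 = 62099136 multiplications
Strassen's algorithm: 7^(log2(512)) = 7^9 = 40353607 multiplications
Savings: 62099136 - 40353607 = 21745529 multiplications

Standard: 62099136 multiplications (396^3). Strassen: 40353607 multiplications (7^9, after padding to 512x512). Strassen reduces 8 recursive multiplications to 7 at each level.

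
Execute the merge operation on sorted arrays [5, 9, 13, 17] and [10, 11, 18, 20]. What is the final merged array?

Merging process:

Compare 5 vs 10: take 5 from left. Merged: [5]
Compare 9 vs 10: take 9 from left. Merged: [5, 9]
Compare 13 vs 10: take 10 from right. Merged: [5, 9, 10]
Compare 13 vs 11: take 11 from right. Merged: [5, 9, 10, 11]
Compare 13 vs 18: take 13 from left. Merged: [5, 9, 10, 11, 13]
Compare 17 vs 18: take 17 from left. Merged: [5, 9, 10, 11, 13, 17]
Append remaining from right: [18, 20]. Merged: [5, 9, 10, 11, 13, 17, 18, 20]

Final merged array: [5, 9, 10, 11, 13, 17, 18, 20]
Total comparisons: 6

The merged array is [5, 9, 10, 11, 13, 17, 18, 20], requiring 6 comparisons. The merge step runs in O(n) time where n is the total number of elements.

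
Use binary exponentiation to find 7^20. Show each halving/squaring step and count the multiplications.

Computing 7^20 by squaring (build up from 7^1; each line after the first costs one multiplication):

7^1 = 7
7^2 = (7^1)^2 = 7^2 = 49
7^4 = (7^2)^2 = 49^2 = 2401
7^5 = 7 * 7^4 = 7 * 2401 = 16807
7^10 = (7^5)^2 = 16807^2 = 282475249
7^20 = (7^10)^2 = 282475249^2 = 79792266297612001

Result: 79792266297612001
Multiplications needed: 5 (5 lines after 7^1)

7^20 = 79792266297612001. Using exponentiation by squaring, this requires 5 multiplications. The key idea: if the exponent is even, square the half-power; if odd, multiply by the base once.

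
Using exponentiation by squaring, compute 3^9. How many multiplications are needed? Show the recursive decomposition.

Computing 3^9 by squaring (build up from 3^1; each line after the first costs one multiplication):

3^1 = 3
3^2 = (3^1)^2 = 3^2 = 9
3^4 = (3^2)^2 = 9^2 = 81
3^8 = (3^4)^2 = 81^2 = 6561
3^9 = 3 * 3^8 = 3 * 6561 = 19683

Result: 19683
Multiplications needed: 4 (4 lines after 3^1)

3^9 = 19683. Using exponentiation by squaring, this requires 4 multiplications. The key idea: if the exponent is even, square the half-power; if odd, multiply by the base once.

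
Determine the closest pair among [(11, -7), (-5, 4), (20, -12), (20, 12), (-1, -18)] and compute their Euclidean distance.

Computing all pairwise distances among 5 points:

d((11, -7), (-5, 4)) = 19.4165
d((11, -7), (20, -12)) = 10.2956 <-- minimum
d((11, -7), (20, 12)) = 21.0238
d((11, -7), (-1, -18)) = 16.2788
d((-5, 4), (20, -12)) = 29.6816
d((-5, 4), (20, 12)) = 26.2488
d((-5, 4), (-1, -18)) = 22.3607
d((20, -12), (20, 12)) = 24.0
d((20, -12), (-1, -18)) = 21.8403
d((20, 12), (-1, -18)) = 36.6197

Closest pair: (11, -7) and (20, -12) with distance 10.2956

The closest pair is (11, -7) and (20, -12) with Euclidean distance 10.2956. For 5 points, brute-force pairwise comparison is shown above. For large n, the divide-and-conquer algorithm (sort by x, recurse on halves, check the dividing strip) achieves O(n log n).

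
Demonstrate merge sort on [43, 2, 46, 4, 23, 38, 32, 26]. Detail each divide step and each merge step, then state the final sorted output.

Merge sort trace:

Split: [43, 2, 46, 4, 23, 38, 32, 26] -> [43, 2, 46, 4] and [23, 38, 32, 26]
  Split: [43, 2, 46, 4] -> [43, 2] and [46, 4]
    Split: [43, 2] -> [43] and [2]
    Merge: [43] + [2] -> [2, 43]
    Split: [46, 4] -> [46] and [4]
    Merge: [46] + [4] -> [4, 46]
  Merge: [2, 43] + [4, 46] -> [2, 4, 43, 46]
  Split: [23, 38, 32, 26] -> [23, 38] and [32, 26]
    Split: [23, 38] -> [23] and [38]
    Merge: [23] + [38] -> [23, 38]
    Split: [32, 26] -> [32] and [26]
    Merge: [32] + [26] -> [26, 32]
  Merge: [23, 38] + [26, 32] -> [23, 26, 32, 38]
Merge: [2, 4, 43, 46] + [23, 26, 32, 38] -> [2, 4, 23, 26, 32, 38, 43, 46]

Final sorted array: [2, 4, 23, 26, 32, 38, 43, 46]

The merge sort proceeds by recursively splitting the array and merging sorted halves.
After all merges, the sorted array is [2, 4, 23, 26, 32, 38, 43, 46].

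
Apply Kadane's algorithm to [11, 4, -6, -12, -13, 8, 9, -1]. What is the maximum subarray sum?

Using Kadane's algorithm on [11, 4, -6, -12, -13, 8, 9, -1]:

Scanning through the array:
Position 1 (value 4): max_ending_here = 15, max_so_far = 15
Position 2 (value -6): max_ending_here = 9, max_so_far = 15
Position 3 (value -12): max_ending_here = -3, max_so_far = 15
Position 4 (value -13): max_ending_here = -13, max_so_far = 15
Position 5 (value 8): max_ending_here = 8, max_so_far = 15
Position 6 (value 9): max_ending_here = 17, max_so_far = 17
Position 7 (value -1): max_ending_here = 16, max_so_far = 17

Maximum subarray: [8, 9]
Maximum sum: 17

The maximum subarray is [8, 9] with sum 17. This subarray runs from index 5 to index 6.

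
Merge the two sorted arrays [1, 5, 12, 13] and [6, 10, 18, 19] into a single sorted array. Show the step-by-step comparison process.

Merging process:

Compare 1 vs 6: take 1 from left. Merged: [1]
Compare 5 vs 6: take 5 from left. Merged: [1, 5]
Compare 12 vs 6: take 6 from right. Merged: [1, 5, 6]
Compare 12 vs 10: take 10 from right. Merged: [1, 5, 6, 10]
Compare 12 vs 18: take 12 from left. Merged: [1, 5, 6, 10, 12]
Compare 13 vs 18: take 13 from left. Merged: [1, 5, 6, 10, 12, 13]
Append remaining from right: [18, 19]. Merged: [1, 5, 6, 10, 12, 13, 18, 19]

Final merged array: [1, 5, 6, 10, 12, 13, 18, 19]
Total comparisons: 6

The merged array is [1, 5, 6, 10, 12, 13, 18, 19], requiring 6 comparisons. The merge step runs in O(n) time where n is the total number of elements.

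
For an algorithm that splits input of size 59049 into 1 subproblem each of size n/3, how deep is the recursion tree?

For divide and conquer with division factor 3:

Problem sizes at each level:
Level 0: 59049
Level 1: 19683
Level 2: 6561
Level 3: 2187
Level 4: 729
Level 5: 243
Level 6: 81
Level 7: 27
Level 8: 9
Level 9: 3
Level 10: 1

The root is level 0 and the size-1 base case is level 10 (the tree spans levels 0 through 10, i.e. 11 levels counting the root), so the depth is the number of divisions: log_3(59049) = 10

The recursion tree depth is log_3(59049) = 10. At each level, the problem size is divided by 3, so it takes 10 divisions to reduce to a base case of size 1. The algorithm makes 1 recursive call at each level.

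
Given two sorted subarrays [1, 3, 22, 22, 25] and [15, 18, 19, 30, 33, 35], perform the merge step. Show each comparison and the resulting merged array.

Merging process:

Compare 1 vs 15: take 1 from left. Merged: [1]
Compare 3 vs 15: take 3 from left. Merged: [1, 3]
Compare 22 vs 15: take 15 from right. Merged: [1, 3, 15]
Compare 22 vs 18: take 18 from right. Merged: [1, 3, 15, 18]
Compare 22 vs 19: take 19 from right. Merged: [1, 3, 15, 18, 19]
Compare 22 vs 30: take 22 from left. Merged: [1, 3, 15, 18, 19, 22]
Compare 22 vs 30: take 22 from left. Merged: [1, 3, 15, 18, 19, 22, 22]
Compare 25 vs 30: take 25 from left. Merged: [1, 3, 15, 18, 19, 22, 22, 25]
Append remaining from right: [30, 33, 35]. Merged: [1, 3, 15, 18, 19, 22, 22, 25, 30, 33, 35]

Final merged array: [1, 3, 15, 18, 19, 22, 22, 25, 30, 33, 35]
Total comparisons: 8

The merged array is [1, 3, 15, 18, 19, 22, 22, 25, 30, 33, 35], requiring 8 comparisons. The merge step runs in O(n) time where n is the total number of elements.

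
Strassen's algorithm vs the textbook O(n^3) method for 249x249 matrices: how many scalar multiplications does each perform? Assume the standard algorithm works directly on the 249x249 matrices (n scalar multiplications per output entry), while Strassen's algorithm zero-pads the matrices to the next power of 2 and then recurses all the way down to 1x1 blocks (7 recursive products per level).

Matrix multiplication for 249x249 matrices:

Strassen's algorithm requires power-of-2 dimensions. Pad 249x249 to 256x256 (next power of 2).

Standard algorithm: 249^3 = 15438249 multiplications
Strassen's algorithm: 7^(log2(256)) = 7^8 = 5764801 multiplications
Savings: 15438249 - 5764801 = 9673448 multiplications

Standard: 15438249 multiplications (249^3). Strassen: 5764801 multiplications (7^8, after padding to 256x256). Strassen reduces 8 recursive multiplications to 7 at each level.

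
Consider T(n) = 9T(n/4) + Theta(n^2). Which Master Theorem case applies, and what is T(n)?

Master Theorem for T(n) = 9T(n/4) + O(n^2):

a = 9, b = 4, c = 2
log_b(a) = log_4(9) = 1.5850

Case 3: c = 2 > log_4(9) = 1.5850
T(n) = O(n^2) = O(n^2)

For T(n) = 9T(n/4) + O(n^2): log_4(9) = 1.5850. This is Case 3 of the Master Theorem (c > log_b(a), work dominated by root), giving O(n^2).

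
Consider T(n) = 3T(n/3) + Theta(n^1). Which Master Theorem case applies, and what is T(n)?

Master Theorem for T(n) = 3T(n/3) + O(n^1):

a = 3, b = 3, c = 1
log_b(a) = log_3(3) = 1.0000

Case 2: c = 1 = log_3(3) = 1.0000
T(n) = O(n^1 log n) = O(n log n)

For T(n) = 3T(n/3) + O(n^1): log_3(3) = 1.0000. This is Case 2 of the Master Theorem (c = log_b(a), equal work at all levels), giving O(n log n).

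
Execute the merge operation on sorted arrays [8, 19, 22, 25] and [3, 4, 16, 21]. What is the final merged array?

Merging process:

Compare 8 vs 3: take 3 from right. Merged: [3]
Compare 8 vs 4: take 4 from right. Merged: [3, 4]
Compare 8 vs 16: take 8 from left. Merged: [3, 4, 8]
Compare 19 vs 16: take 16 from right. Merged: [3, 4, 8, 16]
Compare 19 vs 21: take 19 from left. Merged: [3, 4, 8, 16, 19]
Compare 22 vs 21: take 21 from right. Merged: [3, 4, 8, 16, 19, 21]
Append remaining from left: [22, 25]. Merged: [3, 4, 8, 16, 19, 21, 22, 25]

Final merged array: [3, 4, 8, 16, 19, 21, 22, 25]
Total comparisons: 6

The merged array is [3, 4, 8, 16, 19, 21, 22, 25], requiring 6 comparisons. The merge step runs in O(n) time where n is the total number of elements.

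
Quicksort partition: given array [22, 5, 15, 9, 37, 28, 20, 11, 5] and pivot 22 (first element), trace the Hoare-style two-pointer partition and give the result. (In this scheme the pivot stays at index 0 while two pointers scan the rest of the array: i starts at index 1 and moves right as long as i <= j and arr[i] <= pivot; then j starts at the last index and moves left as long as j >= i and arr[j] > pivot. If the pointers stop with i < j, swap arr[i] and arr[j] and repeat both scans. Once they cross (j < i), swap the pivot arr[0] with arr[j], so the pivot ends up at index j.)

Hoare-style two-pointer partition with pivot = 22:

Initial array: [22, 5, 15, 9, 37, 28, 20, 11, 5]

Pointers start at i = 1, j = 8.
i stops at index 4 (arr[4]=37 > 22), j stops at index 8 (arr[8]=5 <= 22): swap arr[4] and arr[8], array becomes [22, 5, 15, 9, 5, 28, 20, 11, 37]
i stops at index 5 (arr[5]=28 > 22), j stops at index 7 (arr[7]=11 <= 22): swap arr[5] and arr[7], array becomes [22, 5, 15, 9, 5, 11, 20, 28, 37]
i ends at 7, j ends at 6: the pointers have crossed (j < i), so scanning stops.

Swap pivot arr[0] with arr[6] to place pivot at position 6: [20, 5, 15, 9, 5, 11, 22, 28, 37]
Pivot position: 6

After partitioning with pivot 22, the array becomes [20, 5, 15, 9, 5, 11, 22, 28, 37]. The pivot is placed at index 6. All elements to the left of the pivot are <= 22, and all elements to the right are > 22.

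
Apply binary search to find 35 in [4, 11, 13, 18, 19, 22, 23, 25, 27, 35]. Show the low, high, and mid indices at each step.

Binary search for 35 in [4, 11, 13, 18, 19, 22, 23, 25, 27, 35]:

lo=0, hi=9, mid=4, arr[mid]=19 -> 19 < 35, search right half
lo=5, hi=9, mid=7, arr[mid]=25 -> 25 < 35, search right half
lo=8, hi=9, mid=8, arr[mid]=27 -> 27 < 35, search right half
lo=9, hi=9, mid=9, arr[mid]=35 -> Found target at index 9!

Binary search finds 35 at index 9 after 4 comparisons. The search repeatedly halves the search space by comparing with the middle element.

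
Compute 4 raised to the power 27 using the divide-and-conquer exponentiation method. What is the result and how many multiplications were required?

Computing 4^27 by squaring (build up from 4^1; each line after the first costs one multiplication):

4^1 = 4
4^2 = (4^1)^2 = 4^2 = 16
4^3 = 4 * 4^2 = 4 * 16 = 64
4^6 = (4^3)^2 = 64^2 = 4096
4^12 = (4^6)^2 = 4096^2 = 16777216
4^13 = 4 * 4^12 = 4 * 16777216 = 67108864
4^26 = (4^13)^2 = 67108864^2 = 4503599627370496
4^27 = 4 * 4^26 = 4 * 4503599627370496 = 18014398509481984

Result: 18014398509481984
Multiplications needed: 7 (7 lines after 4^1)

4^27 = 18014398509481984. Using exponentiation by squaring, this requires 7 multiplications. The key idea: if the exponent is even, square the half-power; if odd, multiply by the base once.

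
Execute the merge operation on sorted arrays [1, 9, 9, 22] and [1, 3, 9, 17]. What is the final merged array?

Merging process:

Compare 1 vs 1: take 1 from left. Merged: [1]
Compare 9 vs 1: take 1 from right. Merged: [1, 1]
Compare 9 vs 3: take 3 from right. Merged: [1, 1, 3]
Compare 9 vs 9: take 9 from left. Merged: [1, 1, 3, 9]
Compare 9 vs 9: take 9 from left. Merged: [1, 1, 3, 9, 9]
Compare 22 vs 9: take 9 from right. Merged: [1, 1, 3, 9, 9, 9]
Compare 22 vs 17: take 17 from right. Merged: [1, 1, 3, 9, 9, 9, 17]
Append remaining from left: [22]. Merged: [1, 1, 3, 9, 9, 9, 17, 22]

Final merged array: [1, 1, 3, 9, 9, 9, 17, 22]
Total comparisons: 7

The merged array is [1, 1, 3, 9, 9, 9, 17, 22], requiring 7 comparisons. The merge step runs in O(n) time where n is the total number of elements.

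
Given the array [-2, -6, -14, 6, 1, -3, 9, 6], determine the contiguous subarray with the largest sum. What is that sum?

Using Kadane's algorithm on [-2, -6, -14, 6, 1, -3, 9, 6]:

Scanning through the array:
Position 1 (value -6): max_ending_here = -6, max_so_far = -2
Position 2 (value -14): max_ending_here = -14, max_so_far = -2
Position 3 (value 6): max_ending_here = 6, max_so_far = 6
Position 4 (value 1): max_ending_here = 7, max_so_far = 7
Position 5 (value -3): max_ending_here = 4, max_so_far = 7
Position 6 (value 9): max_ending_here = 13, max_so_far = 13
Position 7 (value 6): max_ending_here = 19, max_so_far = 19

Maximum subarray: [6, 1, -3, 9, 6]
Maximum sum: 19

The maximum subarray is [6, 1, -3, 9, 6] with sum 19. This subarray runs from index 3 to index 7.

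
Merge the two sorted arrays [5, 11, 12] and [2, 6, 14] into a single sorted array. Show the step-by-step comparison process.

Merging process:

Compare 5 vs 2: take 2 from right. Merged: [2]
Compare 5 vs 6: take 5 from left. Merged: [2, 5]
Compare 11 vs 6: take 6 from right. Merged: [2, 5, 6]
Compare 11 vs 14: take 11 from left. Merged: [2, 5, 6, 11]
Compare 12 vs 14: take 12 from left. Merged: [2, 5, 6, 11, 12]
Append remaining from right: [14]. Merged: [2, 5, 6, 11, 12, 14]

Final merged array: [2, 5, 6, 11, 12, 14]
Total comparisons: 5

The merged array is [2, 5, 6, 11, 12, 14], requiring 5 comparisons. The merge step runs in O(n) time where n is the total number of elements.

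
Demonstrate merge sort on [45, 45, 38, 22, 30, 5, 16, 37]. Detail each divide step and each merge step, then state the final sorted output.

Merge sort trace:

Split: [45, 45, 38, 22, 30, 5, 16, 37] -> [45, 45, 38, 22] and [30, 5, 16, 37]
  Split: [45, 45, 38, 22] -> [45, 45] and [38, 22]
    Split: [45, 45] -> [45] and [45]
    Merge: [45] + [45] -> [45, 45]
    Split: [38, 22] -> [38] and [22]
    Merge: [38] + [22] -> [22, 38]
  Merge: [45, 45] + [22, 38] -> [22, 38, 45, 45]
  Split: [30, 5, 16, 37] -> [30, 5] and [16, 37]
    Split: [30, 5] -> [30] and [5]
    Merge: [30] + [5] -> [5, 30]
    Split: [16, 37] -> [16] and [37]
    Merge: [16] + [37] -> [16, 37]
  Merge: [5, 30] + [16, 37] -> [5, 16, 30, 37]
Merge: [22, 38, 45, 45] + [5, 16, 30, 37] -> [5, 16, 22, 30, 37, 38, 45, 45]

Final sorted array: [5, 16, 22, 30, 37, 38, 45, 45]

The merge sort proceeds by recursively splitting the array and merging sorted halves.
After all merges, the sorted array is [5, 16, 22, 30, 37, 38, 45, 45].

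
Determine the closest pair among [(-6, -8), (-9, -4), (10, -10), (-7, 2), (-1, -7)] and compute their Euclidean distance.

Computing all pairwise distances among 5 points:

d((-6, -8), (-9, -4)) = 5.0 <-- minimum
d((-6, -8), (10, -10)) = 16.1245
d((-6, -8), (-7, 2)) = 10.0499
d((-6, -8), (-1, -7)) = 5.099
d((-9, -4), (10, -10)) = 19.9249
d((-9, -4), (-7, 2)) = 6.3246
d((-9, -4), (-1, -7)) = 8.544
d((10, -10), (-7, 2)) = 20.8087
d((10, -10), (-1, -7)) = 11.4018
d((-7, 2), (-1, -7)) = 10.8167

Closest pair: (-6, -8) and (-9, -4) with distance 5.0

The closest pair is (-6, -8) and (-9, -4) with Euclidean distance 5.0. For 5 points, brute-force pairwise comparison is shown above. For large n, the divide-and-conquer algorithm (sort by x, recurse on halves, check the dividing strip) achieves O(n log n).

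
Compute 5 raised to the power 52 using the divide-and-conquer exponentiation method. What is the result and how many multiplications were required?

Computing 5^52 by squaring (build up from 5^1; each line after the first costs one multiplication):

5^1 = 5
5^2 = (5^1)^2 = 5^2 = 25
5^3 = 5 * 5^2 = 5 * 25 = 125
5^6 = (5^3)^2 = 125^2 = 15625
5^12 = (5^6)^2 = 15625^2 = 244140625
5^13 = 5 * 5^12 = 5 * 244140625 = 1220703125
5^26 = (5^13)^2 = 1220703125^2 = 1490116119384765625
5^52 = (5^26)^2 = 1490116119384765625^2 = 2220446049250313080847263336181640625

Result: 2220446049250313080847263336181640625
Multiplications needed: 7 (7 lines after 5^1)

5^52 = 2220446049250313080847263336181640625. Using exponentiation by squaring, this requires 7 multiplications. The key idea: if the exponent is even, square the half-power; if odd, multiply by the base once.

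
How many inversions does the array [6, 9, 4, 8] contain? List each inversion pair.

Finding inversions in [6, 9, 4, 8]:

(0, 2): arr[0]=6 > arr[2]=4
(1, 2): arr[1]=9 > arr[2]=4
(1, 3): arr[1]=9 > arr[3]=8

Total inversions: 3

The array has 3 inversion(s): (0,2), (1,2), (1,3). Each pair (i,j) satisfies i < j and arr[i] > arr[j].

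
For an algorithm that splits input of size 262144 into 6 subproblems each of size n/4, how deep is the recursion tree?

For divide and conquer with division factor 4:

Problem sizes at each level:
Level 0: 262144
Level 1: 65536
Level 2: 16384
Level 3: 4096
Level 4: 1024
Level 5: 256
Level 6: 64
Level 7: 16
Level 8: 4
Level 9: 1

The root is level 0 and the size-1 base case is level 9 (the tree spans levels 0 through 9, i.e. 10 levels counting the root), so the depth is the number of divisions: log_4(262144) = 9

The recursion tree depth is log_4(262144) = 9. At each level, the problem size is divided by 4, so it takes 9 divisions to reduce to a base case of size 1. The algorithm makes 6 recursive calls at each level.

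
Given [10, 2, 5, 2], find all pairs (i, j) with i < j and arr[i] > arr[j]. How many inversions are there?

Finding inversions in [10, 2, 5, 2]:

(0, 1): arr[0]=10 > arr[1]=2
(0, 2): arr[0]=10 > arr[2]=5
(0, 3): arr[0]=10 > arr[3]=2
(2, 3): arr[2]=5 > arr[3]=2

Total inversions: 4

The array has 4 inversion(s): (0,1), (0,2), (0,3), (2,3). Each pair (i,j) satisfies i < j and arr[i] > arr[j].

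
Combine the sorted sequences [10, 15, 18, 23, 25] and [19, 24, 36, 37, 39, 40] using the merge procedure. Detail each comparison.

Merging process:

Compare 10 vs 19: take 10 from left. Merged: [10]
Compare 15 vs 19: take 15 from left. Merged: [10, 15]
Compare 18 vs 19: take 18 from left. Merged: [10, 15, 18]
Compare 23 vs 19: take 19 from right. Merged: [10, 15, 18, 19]
Compare 23 vs 24: take 23 from left. Merged: [10, 15, 18, 19, 23]
Compare 25 vs 24: take 24 from right. Merged: [10, 15, 18, 19, 23, 24]
Compare 25 vs 36: take 25 from left. Merged: [10, 15, 18, 19, 23, 24, 25]
Append remaining from right: [36, 37, 39, 40]. Merged: [10, 15, 18, 19, 23, 24, 25, 36, 37, 39, 40]

Final merged array: [10, 15, 18, 19, 23, 24, 25, 36, 37, 39, 40]
Total comparisons: 7

The merged array is [10, 15, 18, 19, 23, 24, 25, 36, 37, 39, 40], requiring 7 comparisons. The merge step runs in O(n) time where n is the total number of elements.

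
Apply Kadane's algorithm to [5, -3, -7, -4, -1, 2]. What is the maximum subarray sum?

Using Kadane's algorithm on [5, -3, -7, -4, -1, 2]:

Scanning through the array:
Position 1 (value -3): max_ending_here = 2, max_so_far = 5
Position 2 (value -7): max_ending_here = -5, max_so_far = 5
Position 3 (value -4): max_ending_here = -4, max_so_far = 5
Position 4 (value -1): max_ending_here = -1, max_so_far = 5
Position 5 (value 2): max_ending_here = 2, max_so_far = 5

Maximum subarray: [5]
Maximum sum: 5

The maximum subarray is [5] with sum 5. This subarray runs from index 0 to index 0.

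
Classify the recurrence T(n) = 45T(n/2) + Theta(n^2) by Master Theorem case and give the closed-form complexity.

Master Theorem for T(n) = 45T(n/2) + O(n^2):

a = 45, b = 2, c = 2
log_b(a) = log_2(45) = 5.4919

Case 1: c = 2 < log_2(45) = 5.4919
T(n) = O(n^(log_2 45))

For T(n) = 45T(n/2) + O(n^2): log_2(45) = 5.4919. This is Case 1 of the Master Theorem (c < log_b(a), work dominated by leaves), giving O(n^(log_2 45)).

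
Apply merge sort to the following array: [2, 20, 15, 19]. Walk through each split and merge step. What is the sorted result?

Merge sort trace:

Split: [2, 20, 15, 19] -> [2, 20] and [15, 19]
  Split: [2, 20] -> [2] and [20]
  Merge: [2] + [20] -> [2, 20]
  Split: [15, 19] -> [15] and [19]
  Merge: [15] + [19] -> [15, 19]
Merge: [2, 20] + [15, 19] -> [2, 15, 19, 20]

Final sorted array: [2, 15, 19, 20]

The merge sort proceeds by recursively splitting the array and merging sorted halves.
After all merges, the sorted array is [2, 15, 19, 20].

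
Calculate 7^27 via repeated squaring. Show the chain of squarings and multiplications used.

Computing 7^27 by squaring (build up from 7^1; each line after the first costs one multiplication):

7^1 = 7
7^2 = (7^1)^2 = 7^2 = 49
7^3 = 7 * 7^2 = 7 * 49 = 343
7^6 = (7^3)^2 = 343^2 = 117649
7^12 = (7^6)^2 = 117649^2 = 13841287201
7^13 = 7 * 7^12 = 7 * 13841287201 = 96889010407
7^26 = (7^13)^2 = 96889010407^2 = 9387480337647754305649
7^27 = 7 * 7^26 = 7 * 9387480337647754305649 = 65712362363534280139543

Result: 65712362363534280139543
Multiplications needed: 7 (7 lines after 7^1)

7^27 = 65712362363534280139543. Using exponentiation by squaring, this requires 7 multiplications. The key idea: if the exponent is even, square the half-power; if odd, multiply by the base once.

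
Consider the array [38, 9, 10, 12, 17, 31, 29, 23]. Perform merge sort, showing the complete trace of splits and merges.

Merge sort trace:

Split: [38, 9, 10, 12, 17, 31, 29, 23] -> [38, 9, 10, 12] and [17, 31, 29, 23]
  Split: [38, 9, 10, 12] -> [38, 9] and [10, 12]
    Split: [38, 9] -> [38] and [9]
    Merge: [38] + [9] -> [9, 38]
    Split: [10, 12] -> [10] and [12]
    Merge: [10] + [12] -> [10, 12]
  Merge: [9, 38] + [10, 12] -> [9, 10, 12, 38]
  Split: [17, 31, 29, 23] -> [17, 31] and [29, 23]
    Split: [17, 31] -> [17] and [31]
    Merge: [17] + [31] -> [17, 31]
    Split: [29, 23] -> [29] and [23]
    Merge: [29] + [23] -> [23, 29]
  Merge: [17, 31] + [23, 29] -> [17, 23, 29, 31]
Merge: [9, 10, 12, 38] + [17, 23, 29, 31] -> [9, 10, 12, 17, 23, 29, 31, 38]

Final sorted array: [9, 10, 12, 17, 23, 29, 31, 38]

The merge sort proceeds by recursively splitting the array and merging sorted halves.
After all merges, the sorted array is [9, 10, 12, 17, 23, 29, 31, 38].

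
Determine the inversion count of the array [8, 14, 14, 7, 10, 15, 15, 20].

Finding inversions in [8, 14, 14, 7, 10, 15, 15, 20]:

(0, 3): arr[0]=8 > arr[3]=7
(1, 3): arr[1]=14 > arr[3]=7
(1, 4): arr[1]=14 > arr[4]=10
(2, 3): arr[2]=14 > arr[3]=7
(2, 4): arr[2]=14 > arr[4]=10

Total inversions: 5

The array has 5 inversion(s): (0,3), (1,3), (1,4), (2,3), (2,4). Each pair (i,j) satisfies i < j and arr[i] > arr[j].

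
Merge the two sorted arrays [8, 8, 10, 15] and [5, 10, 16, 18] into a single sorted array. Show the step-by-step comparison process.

Merging process:

Compare 8 vs 5: take 5 from right. Merged: [5]
Compare 8 vs 10: take 8 from left. Merged: [5, 8]
Compare 8 vs 10: take 8 from left. Merged: [5, 8, 8]
Compare 10 vs 10: take 10 from left. Merged: [5, 8, 8, 10]
Compare 15 vs 10: take 10 from right. Merged: [5, 8, 8, 10, 10]
Compare 15 vs 16: take 15 from left. Merged: [5, 8, 8, 10, 10, 15]
Append remaining from right: [16, 18]. Merged: [5, 8, 8, 10, 10, 15, 16, 18]

Final merged array: [5, 8, 8, 10, 10, 15, 16, 18]
Total comparisons: 6

The merged array is [5, 8, 8, 10, 10, 15, 16, 18], requiring 6 comparisons. The merge step runs in O(n) time where n is the total number of elements.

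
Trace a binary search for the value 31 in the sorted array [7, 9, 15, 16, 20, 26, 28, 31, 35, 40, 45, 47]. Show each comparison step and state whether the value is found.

Binary search for 31 in [7, 9, 15, 16, 20, 26, 28, 31, 35, 40, 45, 47]:

lo=0, hi=11, mid=5, arr[mid]=26 -> 26 < 31, search right half
lo=6, hi=11, mid=8, arr[mid]=35 -> 35 > 31, search left half
lo=6, hi=7, mid=6, arr[mid]=28 -> 28 < 31, search right half
lo=7, hi=7, mid=7, arr[mid]=31 -> Found target at index 7!

Binary search finds 31 at index 7 after 4 comparisons. The search repeatedly halves the search space by comparing with the middle element.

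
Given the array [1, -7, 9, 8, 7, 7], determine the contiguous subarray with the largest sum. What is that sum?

Using Kadane's algorithm on [1, -7, 9, 8, 7, 7]:

Scanning through the array:
Position 1 (value -7): max_ending_here = -6, max_so_far = 1
Position 2 (value 9): max_ending_here = 9, max_so_far = 9
Position 3 (value 8): max_ending_here = 17, max_so_far = 17
Position 4 (value 7): max_ending_here = 24, max_so_far = 24
Position 5 (value 7): max_ending_here = 31, max_so_far = 31

Maximum subarray: [9, 8, 7, 7]
Maximum sum: 31

The maximum subarray is [9, 8, 7, 7] with sum 31. This subarray runs from index 2 to index 5.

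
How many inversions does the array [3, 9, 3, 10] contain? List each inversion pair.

Finding inversions in [3, 9, 3, 10]:

(1, 2): arr[1]=9 > arr[2]=3

Total inversions: 1

The array has 1 inversion(s): (1,2). Each pair (i,j) satisfies i < j and arr[i] > arr[j].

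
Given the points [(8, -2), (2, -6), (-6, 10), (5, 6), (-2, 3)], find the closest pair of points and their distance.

Computing all pairwise distances among 5 points:

d((8, -2), (2, -6)) = 7.2111 <-- minimum
d((8, -2), (-6, 10)) = 18.4391
d((8, -2), (5, 6)) = 8.544
d((8, -2), (-2, 3)) = 11.1803
d((2, -6), (-6, 10)) = 17.8885
d((2, -6), (5, 6)) = 12.3693
d((2, -6), (-2, 3)) = 9.8489
d((-6, 10), (5, 6)) = 11.7047
d((-6, 10), (-2, 3)) = 8.0623
d((5, 6), (-2, 3)) = 7.6158

Closest pair: (8, -2) and (2, -6) with distance 7.2111

The closest pair is (8, -2) and (2, -6) with Euclidean distance 7.2111. For 5 points, brute-force pairwise comparison is shown above. For large n, the divide-and-conquer algorithm (sort by x, recurse on halves, check the dividing strip) achieves O(n log n).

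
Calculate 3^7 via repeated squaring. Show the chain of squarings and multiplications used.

Computing 3^7 by squaring (build up from 3^1; each line after the first costs one multiplication):

3^1 = 3
3^2 = (3^1)^2 = 3^2 = 9
3^3 = 3 * 3^2 = 3 * 9 = 27
3^6 = (3^3)^2 = 27^2 = 729
3^7 = 3 * 3^6 = 3 * 729 = 2187

Result: 2187
Multiplications needed: 4 (4 lines after 3^1)

3^7 = 2187. Using exponentiation by squaring, this requires 4 multiplications. The key idea: if the exponent is even, square the half-power; if odd, multiply by the base once.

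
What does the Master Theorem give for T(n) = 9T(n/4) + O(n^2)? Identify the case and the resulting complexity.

Master Theorem for T(n) = 9T(n/4) + O(n^2):

a = 9, b = 4, c = 2
log_b(a) = log_4(9) = 1.5850

Case 3: c = 2 > log_4(9) = 1.5850
T(n) = O(n^2) = O(n^2)

For T(n) = 9T(n/4) + O(n^2): log_4(9) = 1.5850. This is Case 3 of the Master Theorem (c > log_b(a), work dominated by root), giving O(n^2).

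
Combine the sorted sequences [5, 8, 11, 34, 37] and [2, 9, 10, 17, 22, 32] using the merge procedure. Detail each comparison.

Merging process:

Compare 5 vs 2: take 2 from right. Merged: [2]
Compare 5 vs 9: take 5 from left. Merged: [2, 5]
Compare 8 vs 9: take 8 from left. Merged: [2, 5, 8]
Compare 11 vs 9: take 9 from right. Merged: [2, 5, 8, 9]
Compare 11 vs 10: take 10 from right. Merged: [2, 5, 8, 9, 10]
Compare 11 vs 17: take 11 from left. Merged: [2, 5, 8, 9, 10, 11]
Compare 34 vs 17: take 17 from right. Merged: [2, 5, 8, 9, 10, 11, 17]
Compare 34 vs 22: take 22 from right. Merged: [2, 5, 8, 9, 10, 11, 17, 22]
Compare 34 vs 32: take 32 from right. Merged: [2, 5, 8, 9, 10, 11, 17, 22, 32]
Append remaining from left: [34, 37]. Merged: [2, 5, 8, 9, 10, 11, 17, 22, 32, 34, 37]

Final merged array: [2, 5, 8, 9, 10, 11, 17, 22, 32, 34, 37]
Total comparisons: 9

The merged array is [2, 5, 8, 9, 10, 11, 17, 22, 32, 34, 37], requiring 9 comparisons. The merge step runs in O(n) time where n is the total number of elements.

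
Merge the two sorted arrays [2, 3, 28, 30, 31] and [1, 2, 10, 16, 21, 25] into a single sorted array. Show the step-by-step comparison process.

Merging process:

Compare 2 vs 1: take 1 from right. Merged: [1]
Compare 2 vs 2: take 2 from left. Merged: [1, 2]
Compare 3 vs 2: take 2 from right. Merged: [1, 2, 2]
Compare 3 vs 10: take 3 from left. Merged: [1, 2, 2, 3]
Compare 28 vs 10: take 10 from right. Merged: [1, 2, 2, 3, 10]
Compare 28 vs 16: take 16 from right. Merged: [1, 2, 2, 3, 10, 16]
Compare 28 vs 21: take 21 from right. Merged: [1, 2, 2, 3, 10, 16, 21]
Compare 28 vs 25: take 25 from right. Merged: [1, 2, 2, 3, 10, 16, 21, 25]
Append remaining from left: [28, 30, 31]. Merged: [1, 2, 2, 3, 10, 16, 21, 25, 28, 30, 31]

Final merged array: [1, 2, 2, 3, 10, 16, 21, 25, 28, 30, 31]
Total comparisons: 8

The merged array is [1, 2, 2, 3, 10, 16, 21, 25, 28, 30, 31], requiring 8 comparisons. The merge step runs in O(n) time where n is the total number of elements.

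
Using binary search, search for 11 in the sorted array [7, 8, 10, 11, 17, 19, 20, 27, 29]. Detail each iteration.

Binary search for 11 in [7, 8, 10, 11, 17, 19, 20, 27, 29]:

lo=0, hi=8, mid=4, arr[mid]=17 -> 17 > 11, search left half
lo=0, hi=3, mid=1, arr[mid]=8 -> 8 < 11, search right half
lo=2, hi=3, mid=2, arr[mid]=10 -> 10 < 11, search right half
lo=3, hi=3, mid=3, arr[mid]=11 -> Found target at index 3!

Binary search finds 11 at index 3 after 4 comparisons. The search repeatedly halves the search space by comparing with the middle element.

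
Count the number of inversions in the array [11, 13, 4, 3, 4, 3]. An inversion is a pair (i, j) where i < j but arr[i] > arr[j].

Finding inversions in [11, 13, 4, 3, 4, 3]:

(0, 2): arr[0]=11 > arr[2]=4
(0, 3): arr[0]=11 > arr[3]=3
(0, 4): arr[0]=11 > arr[4]=4
(0, 5): arr[0]=11 > arr[5]=3
(1, 2): arr[1]=13 > arr[2]=4
(1, 3): arr[1]=13 > arr[3]=3
(1, 4): arr[1]=13 > arr[4]=4
(1, 5): arr[1]=13 > arr[5]=3
(2, 3): arr[2]=4 > arr[3]=3
(2, 5): arr[2]=4 > arr[5]=3
(4, 5): arr[4]=4 > arr[5]=3

Total inversions: 11

The array has 11 inversion(s): (0,2), (0,3), (0,4), (0,5), (1,2), (1,3), (1,4), (1,5), (2,3), (2,5), (4,5). Each pair (i,j) satisfies i < j and arr[i] > arr[j].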